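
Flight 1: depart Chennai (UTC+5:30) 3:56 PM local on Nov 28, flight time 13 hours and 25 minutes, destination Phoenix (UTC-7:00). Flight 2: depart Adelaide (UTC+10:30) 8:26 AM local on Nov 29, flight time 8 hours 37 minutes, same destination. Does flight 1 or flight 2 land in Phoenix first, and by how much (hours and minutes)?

Flight 1 in UTC: 3:56 PM − 5:30 = 10:26 AM on Nov 28.
+13 hours and 25 minutes → arrive 11:51 PM UTC on Nov 28.
Flight 2 in UTC: 8:26 AM − 10:30 = 9:56 PM on Nov 28.
+8 hours 37 minutes → arrive 6:33 AM UTC on Nov 29.
Flight 1 lands earlier by 6 hours 42 minutes.

the first, by 6 hours 42 minutes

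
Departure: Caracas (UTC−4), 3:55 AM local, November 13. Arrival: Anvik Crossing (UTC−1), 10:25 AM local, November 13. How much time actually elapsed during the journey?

Departure in UTC: 3:55 AM + 4:00 = 7:55 AM on Nov 13.
Arrival in UTC: 10:25 AM + 1:00 = 11:25 AM on Nov 13.
Elapsed = 11:25 AM − 7:55 AM = 3 hours 30 minutes.

3 hours 30 minutes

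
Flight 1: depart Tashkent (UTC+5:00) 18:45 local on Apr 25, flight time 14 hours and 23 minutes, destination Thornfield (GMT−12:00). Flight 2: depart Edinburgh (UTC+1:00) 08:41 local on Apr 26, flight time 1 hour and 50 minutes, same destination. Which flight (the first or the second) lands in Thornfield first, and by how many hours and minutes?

the first, by 5 hours 23 minutes

Flight 1 in UTC: 18:45 − 5:00 = 13:45 on Apr 25.
+14 hours and 23 minutes → arrive 04:08 UTC on Apr 26.
Flight 2 in UTC: 08:41 − 1:00 = 07:41 on Apr 26.
+1 hour 50 minutes → arrive 09:31 UTC on Apr 26.
Flight 1 lands earlier by 5 hours 23 minutes.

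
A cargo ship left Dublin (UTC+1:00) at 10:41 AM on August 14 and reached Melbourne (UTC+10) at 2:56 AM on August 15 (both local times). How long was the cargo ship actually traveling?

7 hours 15 minutes

Departure in UTC: 10:41 AM − 1:00 = 9:41 AM on Aug 14.
Arrival in UTC: 2:56 AM − 10:00 = 4:56 PM on Aug 14.
Elapsed = 4:56 PM − 9:41 AM = 7 hours 15 minutes.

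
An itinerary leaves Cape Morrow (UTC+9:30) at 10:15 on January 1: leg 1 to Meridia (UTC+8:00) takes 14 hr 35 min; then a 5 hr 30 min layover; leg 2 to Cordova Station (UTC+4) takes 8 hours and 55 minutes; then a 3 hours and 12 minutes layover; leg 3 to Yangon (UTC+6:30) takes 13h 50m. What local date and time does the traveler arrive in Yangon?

Convert departure to UTC: 10:15 − 9:30 = 00:45 UTC on Jan 1.
Add 14 hours 35 minutes leg 1 → 15:20 UTC.
Add 5 hours and 30 minutes layover in Meridia → 20:50 UTC.
Add 8 hours and 55 minutes leg 2 → 05:45 UTC (Jan 2).
Add 3 hours and 12 minutes layover in Cordova Station → 08:57 UTC.
Add 13 hours 50 minutes leg 3 → 22:47 UTC.
Yangon is UTC+6:30, so local arrival = 22:47 + 6:30 = 05:17 on Jan 3.

05:17 on Jan 3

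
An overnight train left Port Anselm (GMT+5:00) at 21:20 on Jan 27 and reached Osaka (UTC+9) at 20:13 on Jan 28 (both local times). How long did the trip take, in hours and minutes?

18 hours 53 minutes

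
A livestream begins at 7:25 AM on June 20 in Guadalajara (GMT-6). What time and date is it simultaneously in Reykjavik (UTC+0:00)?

In UTC: 7:25 AM + 6:00 = 1:25 PM on Jun 20.
Reykjavik is UTC+0, so it is 1:25 PM on Jun 20.

1:25 PM on June 20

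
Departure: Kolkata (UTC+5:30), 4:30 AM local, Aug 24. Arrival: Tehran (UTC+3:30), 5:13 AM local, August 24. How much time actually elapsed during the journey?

2 hours 43 minutes

Departure in UTC: 4:30 AM − 5:30 = 11:00 PM on Aug 23.
Arrival in UTC: 5:13 AM − 3:30 = 1:43 AM on Aug 24.
Elapsed = 1:43 AM − 11:00 PM (+1 day) = 2 hours 43 minutes.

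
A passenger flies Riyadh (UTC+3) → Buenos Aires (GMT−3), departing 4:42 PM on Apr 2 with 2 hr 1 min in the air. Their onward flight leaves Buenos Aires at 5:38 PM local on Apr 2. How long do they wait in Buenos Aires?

4 hours 55 minutes

Convert departure to UTC: 4:42 PM − 3:00 = 1:42 PM UTC on Apr 2.
Add 2 hours and 1 minute flight time → 3:43 PM UTC.
Buenos Aires is UTC−3:00, so local arrival = 3:43 PM − 3:00 = 12:43 PM on Apr 2.
Layover = 5:38 PM − 12:43 PM = 4 hours 55 minutes.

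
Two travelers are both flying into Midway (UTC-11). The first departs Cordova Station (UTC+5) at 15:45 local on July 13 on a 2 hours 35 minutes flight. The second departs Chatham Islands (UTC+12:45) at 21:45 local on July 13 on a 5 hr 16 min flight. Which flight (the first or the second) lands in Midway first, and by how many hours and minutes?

the first, by 56 minutes

Flight 1 in UTC: 15:45 − 5:00 = 10:45 on Jul 13.
+2 hours and 35 minutes → arrive 13:20 UTC on Jul 13.
Flight 2 in UTC: 21:45 − 12:45 = 09:00 on Jul 13.
+5 hours and 16 minutes → arrive 14:16 UTC on Jul 13.
Flight 1 lands earlier by 56 minutes.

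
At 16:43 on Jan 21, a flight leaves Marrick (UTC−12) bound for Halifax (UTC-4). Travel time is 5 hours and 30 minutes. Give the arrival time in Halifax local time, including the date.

Convert departure to UTC: 16:43 + 12:00 = 04:43 UTC on Jan 22.
Add 5 hours and 30 minutes travel time → 10:13 UTC.
Halifax is UTC−4:00, so local arrival = 10:13 − 4:00 = 06:13 on Jan 22.

06:13 on January 22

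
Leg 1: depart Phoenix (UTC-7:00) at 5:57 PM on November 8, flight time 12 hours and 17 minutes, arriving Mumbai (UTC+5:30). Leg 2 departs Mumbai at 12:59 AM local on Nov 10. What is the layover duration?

Convert departure to UTC: 5:57 PM + 7:00 = 12:57 AM UTC on Nov 9.
Add 12 hours and 17 minutes flight time → 1:14 PM UTC.
Mumbai is UTC+5:30, so local arrival = 1:14 PM + 5:30 = 6:44 PM on Nov 9.
Layover = 12:59 AM − 6:44 PM (+1 day) = 6 hours 15 minutes.

6 hours 15 minutes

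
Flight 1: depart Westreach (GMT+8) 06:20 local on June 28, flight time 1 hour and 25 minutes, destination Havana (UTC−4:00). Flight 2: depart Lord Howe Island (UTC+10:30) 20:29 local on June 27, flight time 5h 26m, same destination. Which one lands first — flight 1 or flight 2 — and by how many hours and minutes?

the second, by 8 hours 20 minutes

Flight 1 in UTC: 06:20 − 8:00 = 22:20 on Jun 27.
+1 hour and 25 minutes → arrive 23:45 UTC on Jun 27.
Flight 2 in UTC: 20:29 − 10:30 = 09:59 on Jun 27.
+5 hours 26 minutes → arrive 15:25 UTC on Jun 27.
Flight 2 lands earlier by 8 hours 20 minutes.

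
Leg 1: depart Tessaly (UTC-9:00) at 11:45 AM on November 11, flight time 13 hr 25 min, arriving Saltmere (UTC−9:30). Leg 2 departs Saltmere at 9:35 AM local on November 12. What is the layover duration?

Convert departure to UTC: 11:45 AM + 9:00 = 8:45 PM UTC on Nov 11.
Add 13 hours 25 minutes flight time → 10:10 AM UTC (Nov 12).
Saltmere is UTC−9:30, so local arrival = 10:10 AM − 9:30 = 12:40 AM on Nov 12.
Layover = 9:35 AM − 12:40 AM = 8 hours 55 minutes.

8 hours 55 minutes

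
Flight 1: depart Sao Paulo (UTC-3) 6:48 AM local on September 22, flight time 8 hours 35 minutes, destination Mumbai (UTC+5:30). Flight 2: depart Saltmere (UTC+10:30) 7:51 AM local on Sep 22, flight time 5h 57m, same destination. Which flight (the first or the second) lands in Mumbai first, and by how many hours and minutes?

the second, by 15 hours 5 minutes

Flight 1 in UTC: 6:48 AM + 3:00 = 9:48 AM on Sep 22.
+8 hours 35 minutes → arrive 6:23 PM UTC on Sep 22.
Flight 2 in UTC: 7:51 AM − 10:30 = 9:21 PM on Sep 21.
+5 hours 57 minutes → arrive 3:18 AM UTC on Sep 22.
Flight 2 lands earlier by 15 hours 5 minutes.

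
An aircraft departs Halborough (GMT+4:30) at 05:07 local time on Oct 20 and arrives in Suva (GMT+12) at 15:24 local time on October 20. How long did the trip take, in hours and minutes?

Departure in UTC: 05:07 − 4:30 = 00:37 on Oct 20.
Arrival in UTC: 15:24 − 12:00 = 03:24 on Oct 20.
Elapsed = 03:24 − 00:37 = 2 hours 47 minutes.

2 hours 47 minutes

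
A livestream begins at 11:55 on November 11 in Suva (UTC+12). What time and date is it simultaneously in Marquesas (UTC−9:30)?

In UTC: 11:55 − 12:00 = 23:55 on Nov 10.
Marquesas is UTC−9:30: 23:55 − 9:30 = 14:25 on Nov 10.

14:25 on November 10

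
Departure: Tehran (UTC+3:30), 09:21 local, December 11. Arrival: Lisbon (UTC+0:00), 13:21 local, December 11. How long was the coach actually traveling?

7 hours 30 minutes

Departure in UTC: 09:21 − 3:30 = 05:51 on Dec 11.
Arrival is already UTC: 13:21 on Dec 11.
Elapsed = 13:21 − 05:51 = 7 hours 30 minutes.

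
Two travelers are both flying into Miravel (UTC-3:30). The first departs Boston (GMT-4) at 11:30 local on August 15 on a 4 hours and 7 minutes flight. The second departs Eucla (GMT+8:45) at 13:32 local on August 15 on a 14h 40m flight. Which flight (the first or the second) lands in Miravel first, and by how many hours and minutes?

the second, by 10 minutes

Flight 1 in UTC: 11:30 + 4:00 = 15:30 on Aug 15.
+4 hours 7 minutes → arrive 19:37 UTC on Aug 15.
Flight 2 in UTC: 13:32 − 8:45 = 04:47 on Aug 15.
+14 hours 40 minutes → arrive 19:27 UTC on Aug 15.
Flight 2 lands earlier by 10 minutes.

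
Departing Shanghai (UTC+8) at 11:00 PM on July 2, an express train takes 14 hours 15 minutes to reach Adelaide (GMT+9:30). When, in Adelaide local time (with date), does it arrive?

Adelaide is 1:30 ahead of Shanghai.
After 14 hours and 15 minutes it is 1:15 PM (Jul 3) in Shanghai.
Shift by the zone difference: 1:15 PM + 1:30 = 2:45 PM on Jul 3 in Adelaide.

2:45 PM on July 3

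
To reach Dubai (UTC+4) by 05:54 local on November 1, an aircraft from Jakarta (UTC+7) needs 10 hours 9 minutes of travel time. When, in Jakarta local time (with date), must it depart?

Target arrival in UTC: 05:54 − 4:00 = 01:54 on Nov 1.
Subtract 10 hours 9 minutes → departure 15:45 UTC on Oct 31.
Jakarta is UTC+7:00: 15:45 + 7:00 = 22:45 on Oct 31.

22:45 on October 31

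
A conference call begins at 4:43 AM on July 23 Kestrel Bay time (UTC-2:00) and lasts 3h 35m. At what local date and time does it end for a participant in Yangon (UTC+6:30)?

4:48 PM on July 23

Convert start to UTC: 4:43 AM + 2:00 = 6:43 AM UTC on Jul 23.
Add 3 hours and 35 minutes duration → 10:18 AM UTC.
Yangon is UTC+6:30, so local end time = 10:18 AM + 6:30 = 4:48 PM on Jul 23.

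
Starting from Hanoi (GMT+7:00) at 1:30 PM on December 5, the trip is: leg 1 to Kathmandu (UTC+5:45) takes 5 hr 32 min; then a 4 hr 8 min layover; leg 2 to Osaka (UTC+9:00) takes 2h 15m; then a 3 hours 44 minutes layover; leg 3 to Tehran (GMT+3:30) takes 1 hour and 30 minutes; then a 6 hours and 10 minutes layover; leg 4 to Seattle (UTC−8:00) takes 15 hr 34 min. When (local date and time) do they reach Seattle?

1:23 PM on Dec 6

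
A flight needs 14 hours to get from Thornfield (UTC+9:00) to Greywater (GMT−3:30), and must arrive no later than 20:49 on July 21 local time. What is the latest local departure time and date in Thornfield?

19:19 on Jul 21

Target arrival in UTC: 20:49 + 3:30 = 00:19 on Jul 22.
Subtract 14 hours → departure 10:19 UTC on Jul 21.
Thornfield is UTC+9:00: 10:19 + 9:00 = 19:19 on Jul 21.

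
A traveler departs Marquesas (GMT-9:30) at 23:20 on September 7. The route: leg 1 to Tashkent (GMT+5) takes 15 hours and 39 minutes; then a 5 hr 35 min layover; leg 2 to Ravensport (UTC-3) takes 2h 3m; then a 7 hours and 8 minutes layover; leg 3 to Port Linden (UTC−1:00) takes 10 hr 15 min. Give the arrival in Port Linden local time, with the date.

Convert departure to UTC: 23:20 + 9:30 = 08:50 UTC on Sep 8.
Add 15 hours and 39 minutes leg 1 → 00:29 UTC (Sep 9).
Add 5 hours 35 minutes layover in Tashkent → 06:04 UTC.
Add 2 hours 3 minutes leg 2 → 08:07 UTC.
Add 7 hours and 8 minutes layover in Ravensport → 15:15 UTC.
Add 10 hours 15 minutes leg 3 → 01:30 UTC (Sep 10).
Port Linden is UTC−1:00, so local arrival = 01:30 − 1:00 = 00:30 on Sep 10.

00:30 on September 10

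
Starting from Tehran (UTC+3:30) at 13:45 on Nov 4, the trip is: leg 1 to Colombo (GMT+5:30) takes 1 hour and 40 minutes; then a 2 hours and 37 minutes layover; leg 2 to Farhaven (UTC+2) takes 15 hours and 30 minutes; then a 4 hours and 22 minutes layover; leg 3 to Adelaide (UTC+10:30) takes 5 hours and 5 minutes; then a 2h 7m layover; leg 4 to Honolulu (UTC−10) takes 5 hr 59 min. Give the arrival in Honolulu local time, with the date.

13:35 on November 5

Convert departure to UTC: 13:45 − 3:30 = 10:15 UTC on Nov 4.
Add 1 hour and 40 minutes leg 1 → 11:55 UTC.
Add 2 hours 37 minutes layover in Colombo → 14:32 UTC.
Add 15 hours 30 minutes leg 2 → 06:02 UTC (Nov 5).
Add 4 hours 22 minutes layover in Farhaven → 10:24 UTC.
Add 5 hours and 5 minutes leg 3 → 15:29 UTC.
Add 2 hours 7 minutes layover in Adelaide → 17:36 UTC.
Add 5 hours and 59 minutes leg 4 → 23:35 UTC.
Honolulu is UTC−10:00, so local arrival = 23:35 − 10:00 = 13:35 on Nov 5.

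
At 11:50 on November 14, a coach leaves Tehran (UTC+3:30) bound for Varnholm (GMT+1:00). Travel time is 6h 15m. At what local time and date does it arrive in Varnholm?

15:35 on November 14

Convert departure to UTC: 11:50 − 3:30 = 08:20 UTC on Nov 14.
Add 6 hours 15 minutes travel time → 14:35 UTC.
Varnholm is UTC+1:00, so local arrival = 14:35 + 1:00 = 15:35 on Nov 14.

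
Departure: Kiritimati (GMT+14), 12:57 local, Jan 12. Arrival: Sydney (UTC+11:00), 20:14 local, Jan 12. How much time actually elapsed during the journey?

Departure in UTC: 12:57 − 14:00 = 22:57 on Jan 11.
Arrival in UTC: 20:14 − 11:00 = 09:14 on Jan 12.
Elapsed = 09:14 − 22:57 (+1 day) = 10 hours 17 minutes.

10 hours 17 minutes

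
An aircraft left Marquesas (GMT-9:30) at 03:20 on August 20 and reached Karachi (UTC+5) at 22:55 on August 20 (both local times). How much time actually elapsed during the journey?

Departure in UTC: 03:20 + 9:30 = 12:50 on Aug 20.
Arrival in UTC: 22:55 − 5:00 = 17:55 on Aug 20.
Elapsed = 17:55 − 12:50 = 5 hours 5 minutes.

5 hours 5 minutes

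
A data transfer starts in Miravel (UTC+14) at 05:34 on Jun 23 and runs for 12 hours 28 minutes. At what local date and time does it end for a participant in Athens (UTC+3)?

07:02 on Jun 23

Athens is 11:00 behind Miravel.
After 12 hours and 28 minutes it is 18:02 in Miravel.
Shift by the zone difference: 18:02 − 11:00 = 07:02 on Jun 23 in Athens.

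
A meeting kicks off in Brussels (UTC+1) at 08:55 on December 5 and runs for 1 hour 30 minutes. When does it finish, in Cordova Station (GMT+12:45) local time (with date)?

Cordova Station is 11:45 ahead of Brussels.
After 1 hour 30 minutes it is 10:25 in Brussels.
Shift by the zone difference: 10:25 + 11:45 = 22:10 on Dec 5 in Cordova Station.

22:10 on Dec 5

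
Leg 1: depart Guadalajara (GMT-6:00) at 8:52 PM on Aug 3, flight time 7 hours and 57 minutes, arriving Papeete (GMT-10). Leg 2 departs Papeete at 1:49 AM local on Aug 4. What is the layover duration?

Convert departure to UTC: 8:52 PM + 6:00 = 2:52 AM UTC on Aug 4.
Add 7 hours 57 minutes flight time → 10:49 AM UTC.
Papeete is UTC−10:00, so local arrival = 10:49 AM − 10:00 = 12:49 AM on Aug 4.
Layover = 1:49 AM − 12:49 AM = 1 hour.

1 hour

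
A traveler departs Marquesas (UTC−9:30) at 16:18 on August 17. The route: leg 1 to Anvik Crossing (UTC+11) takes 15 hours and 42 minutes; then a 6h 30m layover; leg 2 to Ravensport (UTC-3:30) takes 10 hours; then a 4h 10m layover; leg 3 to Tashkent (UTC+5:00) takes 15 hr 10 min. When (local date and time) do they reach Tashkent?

Convert departure to UTC: 16:18 + 9:30 = 01:48 UTC on Aug 18.
Add 15 hours 42 minutes leg 1 → 17:30 UTC.
Add 6 hours and 30 minutes layover in Anvik Crossing → 00:00 UTC (Aug 19).
Add 10 hours leg 2 → 10:00 UTC.
Add 4 hours 10 minutes layover in Ravensport → 14:10 UTC.
Add 15 hours 10 minutes leg 3 → 05:20 UTC (Aug 20).
Tashkent is UTC+5:00, so local arrival = 05:20 + 5:00 = 10:20 on Aug 20.

10:20 on August 20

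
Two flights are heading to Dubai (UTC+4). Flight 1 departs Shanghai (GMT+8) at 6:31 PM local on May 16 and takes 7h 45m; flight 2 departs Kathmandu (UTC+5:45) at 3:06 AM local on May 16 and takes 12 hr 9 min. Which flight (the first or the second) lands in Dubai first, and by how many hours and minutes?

the second, by 8 hours 46 minutes

Flight 1 in UTC: 6:31 PM − 8:00 = 10:31 AM on May 16.
+7 hours and 45 minutes → arrive 6:16 PM UTC on May 16.
Flight 2 in UTC: 3:06 AM − 5:45 = 9:21 PM on May 15.
+12 hours and 9 minutes → arrive 9:30 AM UTC on May 16.
Flight 2 lands earlier by 8 hours 46 minutes.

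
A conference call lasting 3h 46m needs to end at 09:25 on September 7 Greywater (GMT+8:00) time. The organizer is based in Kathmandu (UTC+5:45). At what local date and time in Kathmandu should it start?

Target end time in UTC: 09:25 − 8:00 = 01:25 on Sep 7.
Subtract 3 hours and 46 minutes → start 21:39 UTC on Sep 6.
Kathmandu is UTC+5:45: 21:39 + 5:45 = 03:24 on Sep 7.

03:24 on September 7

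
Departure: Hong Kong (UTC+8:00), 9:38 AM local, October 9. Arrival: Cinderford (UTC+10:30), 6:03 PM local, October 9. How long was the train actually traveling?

5 hours 55 minutes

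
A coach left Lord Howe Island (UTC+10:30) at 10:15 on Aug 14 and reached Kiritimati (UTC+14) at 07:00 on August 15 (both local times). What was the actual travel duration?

Departure in UTC: 10:15 − 10:30 = 23:45 on Aug 13.
Arrival in UTC: 07:00 − 14:00 = 17:00 on Aug 14.
Elapsed = 17:00 − 23:45 (+1 day) = 17 hours 15 minutes.

17 hours 15 minutes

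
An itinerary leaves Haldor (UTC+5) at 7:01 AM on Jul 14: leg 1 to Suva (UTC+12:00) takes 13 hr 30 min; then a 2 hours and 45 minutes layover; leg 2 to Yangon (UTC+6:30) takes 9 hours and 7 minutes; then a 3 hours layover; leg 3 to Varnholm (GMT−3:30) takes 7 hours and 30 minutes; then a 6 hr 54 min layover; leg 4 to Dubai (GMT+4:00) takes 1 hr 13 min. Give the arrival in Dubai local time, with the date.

Convert departure to UTC: 7:01 AM − 5:00 = 2:01 AM UTC on Jul 14.
Add 13 hours and 30 minutes leg 1 → 3:31 PM UTC.
Add 2 hours and 45 minutes layover in Suva → 6:16 PM UTC.
Add 9 hours 7 minutes leg 2 → 3:23 AM UTC (Jul 15).
Add 3 hours layover in Yangon → 6:23 AM UTC.
Add 7 hours 30 minutes leg 3 → 1:53 PM UTC.
Add 6 hours 54 minutes layover in Varnholm → 8:47 PM UTC.
Add 1 hour and 13 minutes leg 4 → 10:00 PM UTC.
Dubai is UTC+4:00, so local arrival = 10:00 PM + 4:00 = 2:00 AM on Jul 16.

2:00 AM on Jul 16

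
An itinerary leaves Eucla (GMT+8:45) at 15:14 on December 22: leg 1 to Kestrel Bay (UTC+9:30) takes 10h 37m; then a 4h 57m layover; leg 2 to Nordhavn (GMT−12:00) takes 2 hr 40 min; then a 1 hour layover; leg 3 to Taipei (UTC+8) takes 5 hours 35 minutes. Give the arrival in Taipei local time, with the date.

15:18 on December 23

Convert departure to UTC: 15:14 − 8:45 = 06:29 UTC on Dec 22.
Add 10 hours 37 minutes leg 1 → 17:06 UTC.
Add 4 hours and 57 minutes layover in Kestrel Bay → 22:03 UTC.
Add 2 hours and 40 minutes leg 2 → 00:43 UTC (Dec 23).
Add 1 hour layover in Nordhavn → 01:43 UTC.
Add 5 hours 35 minutes leg 3 → 07:18 UTC.
Taipei is UTC+8:00, so local arrival = 07:18 + 8:00 = 15:18 on Dec 23.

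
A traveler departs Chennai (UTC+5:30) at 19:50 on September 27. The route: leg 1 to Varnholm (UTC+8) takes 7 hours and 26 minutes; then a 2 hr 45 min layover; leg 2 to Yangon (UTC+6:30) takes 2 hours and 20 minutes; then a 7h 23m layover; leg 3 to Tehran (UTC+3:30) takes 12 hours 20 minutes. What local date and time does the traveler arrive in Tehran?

02:04 on September 29

Convert departure to UTC: 19:50 − 5:30 = 14:20 UTC on Sep 27.
Add 7 hours and 26 minutes leg 1 → 21:46 UTC.
Add 2 hours and 45 minutes layover in Varnholm → 00:31 UTC (Sep 28).
Add 2 hours and 20 minutes leg 2 → 02:51 UTC.
Add 7 hours 23 minutes layover in Yangon → 10:14 UTC.
Add 12 hours 20 minutes leg 3 → 22:34 UTC.
Tehran is UTC+3:30, so local arrival = 22:34 + 3:30 = 02:04 on Sep 29.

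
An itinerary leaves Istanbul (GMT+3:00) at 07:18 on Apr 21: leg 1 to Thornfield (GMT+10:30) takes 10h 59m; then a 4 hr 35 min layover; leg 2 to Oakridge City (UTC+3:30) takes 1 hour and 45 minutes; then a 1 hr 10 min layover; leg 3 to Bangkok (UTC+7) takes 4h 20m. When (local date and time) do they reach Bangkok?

10:07 on April 22

Convert departure to UTC: 07:18 − 3:00 = 04:18 UTC on Apr 21.
Add 10 hours 59 minutes leg 1 → 15:17 UTC.
Add 4 hours and 35 minutes layover in Thornfield → 19:52 UTC.
Add 1 hour and 45 minutes leg 2 → 21:37 UTC.
Add 1 hour and 10 minutes layover in Oakridge City → 22:47 UTC.
Add 4 hours 20 minutes leg 3 → 03:07 UTC (Apr 22).
Bangkok is UTC+7:00, so local arrival = 03:07 + 7:00 = 10:07 on Apr 22.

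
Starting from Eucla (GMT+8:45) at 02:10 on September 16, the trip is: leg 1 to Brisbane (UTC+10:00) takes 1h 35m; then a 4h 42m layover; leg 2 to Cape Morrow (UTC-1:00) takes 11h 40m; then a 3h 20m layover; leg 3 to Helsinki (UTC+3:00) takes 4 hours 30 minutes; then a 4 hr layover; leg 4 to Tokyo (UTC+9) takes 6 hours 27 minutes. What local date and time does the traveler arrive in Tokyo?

14:39 on September 17

Convert departure to UTC: 02:10 − 8:45 = 17:25 UTC on Sep 15.
Add 1 hour 35 minutes leg 1 → 19:00 UTC.
Add 4 hours 42 minutes layover in Brisbane → 23:42 UTC.
Add 11 hours and 40 minutes leg 2 → 11:22 UTC (Sep 16).
Add 3 hours 20 minutes layover in Cape Morrow → 14:42 UTC.
Add 4 hours and 30 minutes leg 3 → 19:12 UTC.
Add 4 hours layover in Helsinki → 23:12 UTC.
Add 6 hours and 27 minutes leg 4 → 05:39 UTC (Sep 17).
Tokyo is UTC+9:00, so local arrival = 05:39 + 9:00 = 14:39 on Sep 17.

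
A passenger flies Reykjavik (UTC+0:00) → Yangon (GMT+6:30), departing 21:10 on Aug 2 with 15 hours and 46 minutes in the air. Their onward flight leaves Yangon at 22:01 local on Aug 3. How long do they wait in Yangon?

2 hours 35 minutes

Reykjavik is at UTC+0, so departure is already 21:10 UTC on Aug 2.
Add 15 hours 46 minutes flight time → 12:56 UTC (Aug 3).
Yangon is UTC+6:30, so local arrival = 12:56 + 6:30 = 19:26 on Aug 3.
Layover = 22:01 − 19:26 = 2 hours 35 minutes.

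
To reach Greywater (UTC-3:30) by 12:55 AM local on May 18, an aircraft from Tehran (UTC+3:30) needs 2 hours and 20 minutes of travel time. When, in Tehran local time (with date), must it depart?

5:35 AM on May 18

Target arrival in UTC: 12:55 AM + 3:30 = 4:25 AM on May 18.
Subtract 2 hours and 20 minutes → departure 2:05 AM UTC on May 18.
Tehran is UTC+3:30: 2:05 AM + 3:30 = 5:35 AM on May 18.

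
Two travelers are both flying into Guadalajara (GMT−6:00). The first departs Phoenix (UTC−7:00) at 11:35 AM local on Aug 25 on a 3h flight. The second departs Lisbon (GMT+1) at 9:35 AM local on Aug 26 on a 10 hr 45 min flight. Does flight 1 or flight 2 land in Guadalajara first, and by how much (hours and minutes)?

the first, by 21 hours 45 minutes

Flight 1 in UTC: 11:35 AM + 7:00 = 6:35 PM on Aug 25.
+3 hours → arrive 9:35 PM UTC on Aug 25.
Flight 2 in UTC: 9:35 AM − 1:00 = 8:35 AM on Aug 26.
+10 hours and 45 minutes → arrive 7:20 PM UTC on Aug 26.
Flight 1 lands earlier by 21 hours 45 minutes.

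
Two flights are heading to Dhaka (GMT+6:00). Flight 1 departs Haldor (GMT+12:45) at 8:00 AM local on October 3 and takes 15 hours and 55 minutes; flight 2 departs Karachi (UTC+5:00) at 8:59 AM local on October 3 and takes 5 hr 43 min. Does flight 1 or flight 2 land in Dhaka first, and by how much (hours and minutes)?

Flight 1 in UTC: 8:00 AM − 12:45 = 7:15 PM on Oct 2.
+15 hours 55 minutes → arrive 11:10 AM UTC on Oct 3.
Flight 2 in UTC: 8:59 AM − 5:00 = 3:59 AM on Oct 3.
+5 hours 43 minutes → arrive 9:42 AM UTC on Oct 3.
Flight 2 lands earlier by 1 hour 28 minutes.

the second, by 1 hour 28 minutes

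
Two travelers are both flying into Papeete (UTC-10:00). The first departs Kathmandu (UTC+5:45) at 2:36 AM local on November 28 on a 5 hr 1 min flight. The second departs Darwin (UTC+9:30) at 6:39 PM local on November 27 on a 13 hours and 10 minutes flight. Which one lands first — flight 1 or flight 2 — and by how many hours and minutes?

the second, by 3 hours 33 minutes

Flight 1 in UTC: 2:36 AM − 5:45 = 8:51 PM on Nov 27.
+5 hours and 1 minute → arrive 1:52 AM UTC on Nov 28.
Flight 2 in UTC: 6:39 PM − 9:30 = 9:09 AM on Nov 27.
+13 hours 10 minutes → arrive 10:19 PM UTC on Nov 27.
Flight 2 lands earlier by 3 hours 33 minutes.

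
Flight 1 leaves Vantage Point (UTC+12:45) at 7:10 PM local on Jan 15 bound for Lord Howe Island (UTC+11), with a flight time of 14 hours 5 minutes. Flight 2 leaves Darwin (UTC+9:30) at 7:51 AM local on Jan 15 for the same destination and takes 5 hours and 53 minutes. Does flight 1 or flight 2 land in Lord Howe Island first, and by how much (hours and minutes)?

Flight 1 in UTC: 7:10 PM − 12:45 = 6:25 AM on Jan 15.
+14 hours 5 minutes → arrive 8:30 PM UTC on Jan 15.
Flight 2 in UTC: 7:51 AM − 9:30 = 10:21 PM on Jan 14.
+5 hours 53 minutes → arrive 4:14 AM UTC on Jan 15.
Flight 2 lands earlier by 16 hours 16 minutes.

the second, by 16 hours 16 minutes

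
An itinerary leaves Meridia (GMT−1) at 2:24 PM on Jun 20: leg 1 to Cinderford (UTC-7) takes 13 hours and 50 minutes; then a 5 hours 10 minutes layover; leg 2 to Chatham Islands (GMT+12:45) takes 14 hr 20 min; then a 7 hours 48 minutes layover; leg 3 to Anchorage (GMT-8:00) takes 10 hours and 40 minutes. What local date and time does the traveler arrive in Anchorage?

Convert departure to UTC: 2:24 PM + 1:00 = 3:24 PM UTC on Jun 20.
Add 13 hours 50 minutes leg 1 → 5:14 AM UTC (Jun 21).
Add 5 hours and 10 minutes layover in Cinderford → 10:24 AM UTC.
Add 14 hours 20 minutes leg 2 → 12:44 AM UTC (Jun 22).
Add 7 hours 48 minutes layover in Chatham Islands → 8:32 AM UTC.
Add 10 hours and 40 minutes leg 3 → 7:12 PM UTC.
Anchorage is UTC−8:00, so local arrival = 7:12 PM − 8:00 = 11:12 AM on Jun 22.

11:12 AM on June 22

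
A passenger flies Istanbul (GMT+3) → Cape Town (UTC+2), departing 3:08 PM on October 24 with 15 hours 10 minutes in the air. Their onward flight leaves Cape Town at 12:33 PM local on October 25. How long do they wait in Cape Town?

7 hours 15 minutes

Convert departure to UTC: 3:08 PM − 3:00 = 12:08 PM UTC on Oct 24.
Add 15 hours 10 minutes flight time → 3:18 AM UTC (Oct 25).
Cape Town is UTC+2:00, so local arrival = 3:18 AM + 2:00 = 5:18 AM on Oct 25.
Layover = 12:33 PM − 5:18 AM = 7 hours 15 minutes.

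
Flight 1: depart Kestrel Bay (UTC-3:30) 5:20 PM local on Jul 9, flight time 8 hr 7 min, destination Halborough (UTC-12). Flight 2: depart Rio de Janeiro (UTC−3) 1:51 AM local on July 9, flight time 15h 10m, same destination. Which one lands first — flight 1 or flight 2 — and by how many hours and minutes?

the second, by 8 hours 56 minutes

Flight 1 in UTC: 5:20 PM + 3:30 = 8:50 PM on Jul 9.
+8 hours 7 minutes → arrive 4:57 AM UTC on Jul 10.
Flight 2 in UTC: 1:51 AM + 3:00 = 4:51 AM on Jul 9.
+15 hours 10 minutes → arrive 8:01 PM UTC on Jul 9.
Flight 2 lands earlier by 8 hours 56 minutes.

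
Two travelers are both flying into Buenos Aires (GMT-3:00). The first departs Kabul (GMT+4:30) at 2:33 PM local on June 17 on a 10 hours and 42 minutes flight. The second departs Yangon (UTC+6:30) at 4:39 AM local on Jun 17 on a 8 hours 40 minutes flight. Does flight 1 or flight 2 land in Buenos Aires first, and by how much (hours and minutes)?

Flight 1 in UTC: 2:33 PM − 4:30 = 10:03 AM on Jun 17.
+10 hours 42 minutes → arrive 8:45 PM UTC on Jun 17.
Flight 2 in UTC: 4:39 AM − 6:30 = 10:09 PM on Jun 16.
+8 hours and 40 minutes → arrive 6:49 AM UTC on Jun 17.
Flight 2 lands earlier by 13 hours 56 minutes.

the second, by 13 hours 56 minutes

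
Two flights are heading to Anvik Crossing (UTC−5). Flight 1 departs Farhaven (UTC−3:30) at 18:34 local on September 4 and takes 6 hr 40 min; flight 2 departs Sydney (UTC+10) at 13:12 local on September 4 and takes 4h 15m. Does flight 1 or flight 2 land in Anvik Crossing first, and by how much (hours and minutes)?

the second, by 21 hours 17 minutes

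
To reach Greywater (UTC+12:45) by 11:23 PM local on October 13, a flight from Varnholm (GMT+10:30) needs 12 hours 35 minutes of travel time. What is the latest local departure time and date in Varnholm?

8:33 AM on Oct 13

Target arrival in UTC: 11:23 PM − 12:45 = 10:38 AM on Oct 13.
Subtract 12 hours 35 minutes → departure 10:03 PM UTC on Oct 12.
Varnholm is UTC+10:30: 10:03 PM + 10:30 = 8:33 AM on Oct 13.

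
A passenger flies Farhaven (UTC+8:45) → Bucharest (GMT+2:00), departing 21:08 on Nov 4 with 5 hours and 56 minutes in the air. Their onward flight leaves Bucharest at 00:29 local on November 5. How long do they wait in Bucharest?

4 hours 10 minutes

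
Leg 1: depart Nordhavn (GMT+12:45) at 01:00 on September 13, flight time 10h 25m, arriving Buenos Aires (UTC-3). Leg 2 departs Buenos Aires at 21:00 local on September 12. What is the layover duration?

1 hour 20 minutes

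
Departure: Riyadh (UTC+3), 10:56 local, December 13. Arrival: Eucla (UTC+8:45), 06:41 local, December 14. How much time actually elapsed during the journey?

14 hours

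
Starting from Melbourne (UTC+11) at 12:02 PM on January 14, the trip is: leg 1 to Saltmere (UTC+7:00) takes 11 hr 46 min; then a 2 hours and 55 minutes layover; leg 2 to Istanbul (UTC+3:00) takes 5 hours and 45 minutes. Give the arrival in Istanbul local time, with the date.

12:28 AM on January 15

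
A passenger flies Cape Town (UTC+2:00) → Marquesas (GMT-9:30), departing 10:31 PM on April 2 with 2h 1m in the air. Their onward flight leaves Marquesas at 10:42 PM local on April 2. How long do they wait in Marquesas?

Convert departure to UTC: 10:31 PM − 2:00 = 8:31 PM UTC on Apr 2.
Add 2 hours 1 minute flight time → 10:32 PM UTC.
Marquesas is UTC−9:30, so local arrival = 10:32 PM − 9:30 = 1:02 PM on Apr 2.
Layover = 10:42 PM − 1:02 PM = 9 hours 40 minutes.

9 hours 40 minutes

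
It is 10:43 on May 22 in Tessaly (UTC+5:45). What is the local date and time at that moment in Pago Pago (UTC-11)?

Pago Pago is 16:45 behind Tessaly.
Shift by the zone difference: 10:43 − 16:45 = 17:58 on May 21 in Pago Pago.

17:58 on May 21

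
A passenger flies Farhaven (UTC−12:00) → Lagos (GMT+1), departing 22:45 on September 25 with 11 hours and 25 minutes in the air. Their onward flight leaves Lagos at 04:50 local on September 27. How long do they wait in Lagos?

Convert departure to UTC: 22:45 + 12:00 = 10:45 UTC on Sep 26.
Add 11 hours and 25 minutes flight time → 22:10 UTC.
Lagos is UTC+1:00, so local arrival = 22:10 + 1:00 = 23:10 on Sep 26.
Layover = 04:50 − 23:10 (+1 day) = 5 hours 40 minutes.

5 hours 40 minutes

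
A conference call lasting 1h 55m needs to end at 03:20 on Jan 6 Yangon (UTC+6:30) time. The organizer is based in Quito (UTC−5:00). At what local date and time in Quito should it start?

13:55 on January 5

Target end time in UTC: 03:20 − 6:30 = 20:50 on Jan 5.
Subtract 1 hour 55 minutes → start 18:55 UTC on Jan 5.
Quito is UTC−5:00: 18:55 − 5:00 = 13:55 on Jan 5.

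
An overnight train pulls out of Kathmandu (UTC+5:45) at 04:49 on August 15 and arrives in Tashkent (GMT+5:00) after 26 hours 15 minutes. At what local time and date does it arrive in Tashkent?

Convert departure to UTC: 04:49 − 5:45 = 23:04 UTC on Aug 14.
Add 26 hours 15 minutes travel time → 01:19 UTC (Aug 16).
Tashkent is UTC+5:00, so local arrival = 01:19 + 5:00 = 06:19 on Aug 16.

06:19 on August 16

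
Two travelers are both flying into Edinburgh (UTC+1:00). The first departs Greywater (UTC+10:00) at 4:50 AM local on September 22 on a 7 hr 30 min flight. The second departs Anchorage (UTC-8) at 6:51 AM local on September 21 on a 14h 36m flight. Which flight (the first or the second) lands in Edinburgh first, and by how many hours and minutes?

Flight 1 in UTC: 4:50 AM − 10:00 = 6:50 PM on Sep 21.
+7 hours 30 minutes → arrive 2:20 AM UTC on Sep 22.
Flight 2 in UTC: 6:51 AM + 8:00 = 2:51 PM on Sep 21.
+14 hours 36 minutes → arrive 5:27 AM UTC on Sep 22.
Flight 1 lands earlier by 3 hours 7 minutes.

the first, by 3 hours 7 minutes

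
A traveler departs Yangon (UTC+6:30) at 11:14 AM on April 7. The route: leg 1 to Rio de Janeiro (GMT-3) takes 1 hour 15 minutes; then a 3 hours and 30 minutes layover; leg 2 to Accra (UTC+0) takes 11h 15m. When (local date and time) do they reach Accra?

Convert departure to UTC: 11:14 AM − 6:30 = 4:44 AM UTC on Apr 7.
Add 1 hour and 15 minutes leg 1 → 5:59 AM UTC.
Add 3 hours 30 minutes layover in Rio de Janeiro → 9:29 AM UTC.
Add 11 hours 15 minutes leg 2 → 8:44 PM UTC.
Accra is UTC+0, so local arrival is the same: 8:44 PM on Apr 7.

8:44 PM on Apr 7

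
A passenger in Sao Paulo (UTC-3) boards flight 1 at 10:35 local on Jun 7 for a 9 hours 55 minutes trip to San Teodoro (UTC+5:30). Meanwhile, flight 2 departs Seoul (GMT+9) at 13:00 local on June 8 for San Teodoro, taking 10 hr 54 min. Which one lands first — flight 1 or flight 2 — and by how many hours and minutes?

the first, by 15 hours 24 minutes

Flight 1 in UTC: 10:35 + 3:00 = 13:35 on Jun 7.
+9 hours 55 minutes → arrive 23:30 UTC on Jun 7.
Flight 2 in UTC: 13:00 − 9:00 = 04:00 on Jun 8.
+10 hours 54 minutes → arrive 14:54 UTC on Jun 8.
Flight 1 lands earlier by 15 hours 24 minutes.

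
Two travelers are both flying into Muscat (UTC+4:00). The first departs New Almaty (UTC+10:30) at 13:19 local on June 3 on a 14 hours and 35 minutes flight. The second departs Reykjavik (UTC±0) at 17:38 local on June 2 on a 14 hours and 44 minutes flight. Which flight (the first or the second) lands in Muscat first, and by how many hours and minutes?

the second, by 9 hours 2 minutes

Flight 1 in UTC: 13:19 − 10:30 = 02:49 on Jun 3.
+14 hours 35 minutes → arrive 17:24 UTC on Jun 3.
Flight 2 departs at 17:38 UTC (Jun 2).
+14 hours 44 minutes → arrive 08:22 UTC on Jun 3.
Flight 2 lands earlier by 9 hours 2 minutes.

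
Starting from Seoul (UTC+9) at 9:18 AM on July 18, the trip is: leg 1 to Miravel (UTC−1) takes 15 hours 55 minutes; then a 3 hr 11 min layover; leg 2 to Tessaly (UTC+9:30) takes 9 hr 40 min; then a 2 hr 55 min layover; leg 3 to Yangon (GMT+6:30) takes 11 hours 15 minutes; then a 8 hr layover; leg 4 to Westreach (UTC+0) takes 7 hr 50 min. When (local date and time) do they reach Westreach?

11:04 AM on July 20

Convert departure to UTC: 9:18 AM − 9:00 = 12:18 AM UTC on Jul 18.
Add 15 hours and 55 minutes leg 1 → 4:13 PM UTC.
Add 3 hours 11 minutes layover in Miravel → 7:24 PM UTC.
Add 9 hours 40 minutes leg 2 → 5:04 AM UTC (Jul 19).
Add 2 hours 55 minutes layover in Tessaly → 7:59 AM UTC.
Add 11 hours and 15 minutes leg 3 → 7:14 PM UTC.
Add 8 hours layover in Yangon → 3:14 AM UTC (Jul 20).
Add 7 hours and 50 minutes leg 4 → 11:04 AM UTC.
Westreach is UTC+0, so local arrival is the same: 11:04 AM on Jul 20.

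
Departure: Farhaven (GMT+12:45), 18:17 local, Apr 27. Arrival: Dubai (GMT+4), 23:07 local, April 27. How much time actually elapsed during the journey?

13 hours 35 minutes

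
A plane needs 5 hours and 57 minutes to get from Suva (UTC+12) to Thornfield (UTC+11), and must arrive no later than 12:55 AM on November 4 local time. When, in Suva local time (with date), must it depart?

7:58 PM on Nov 3

Target arrival in UTC: 12:55 AM − 11:00 = 1:55 PM on Nov 3.
Subtract 5 hours and 57 minutes → departure 7:58 AM UTC on Nov 3.
Suva is UTC+12:00: 7:58 AM + 12:00 = 7:58 PM on Nov 3.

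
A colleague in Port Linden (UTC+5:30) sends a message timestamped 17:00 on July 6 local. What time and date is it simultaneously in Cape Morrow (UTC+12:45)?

00:15 on July 7

In UTC: 17:00 − 5:30 = 11:30 on Jul 6.
Cape Morrow is UTC+12:45: 11:30 + 12:45 = 00:15 on Jul 7.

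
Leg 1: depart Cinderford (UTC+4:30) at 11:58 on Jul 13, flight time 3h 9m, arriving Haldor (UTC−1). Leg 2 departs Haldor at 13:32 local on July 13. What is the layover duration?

Convert departure to UTC: 11:58 − 4:30 = 07:28 UTC on Jul 13.
Add 3 hours 9 minutes flight time → 10:37 UTC.
Haldor is UTC−1:00, so local arrival = 10:37 − 1:00 = 09:37 on Jul 13.
Layover = 13:32 − 09:37 = 3 hours 55 minutes.

3 hours 55 minutes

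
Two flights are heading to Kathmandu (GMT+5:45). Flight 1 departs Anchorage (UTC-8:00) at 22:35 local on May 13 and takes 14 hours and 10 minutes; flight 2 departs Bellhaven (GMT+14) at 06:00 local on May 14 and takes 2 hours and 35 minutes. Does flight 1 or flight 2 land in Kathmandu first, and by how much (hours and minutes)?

Flight 1 in UTC: 22:35 + 8:00 = 06:35 on May 14.
+14 hours and 10 minutes → arrive 20:45 UTC on May 14.
Flight 2 in UTC: 06:00 − 14:00 = 16:00 on May 13.
+2 hours and 35 minutes → arrive 18:35 UTC on May 13.
Flight 2 lands earlier by 26 hours 10 minutes.

the second, by 26 hours 10 minutes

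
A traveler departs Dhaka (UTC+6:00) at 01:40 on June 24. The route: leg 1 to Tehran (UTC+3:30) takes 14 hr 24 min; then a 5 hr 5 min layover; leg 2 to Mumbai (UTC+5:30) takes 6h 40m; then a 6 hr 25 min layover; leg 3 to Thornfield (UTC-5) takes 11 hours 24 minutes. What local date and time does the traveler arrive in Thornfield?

Convert departure to UTC: 01:40 − 6:00 = 19:40 UTC on Jun 23.
Add 14 hours 24 minutes leg 1 → 10:04 UTC (Jun 24).
Add 5 hours 5 minutes layover in Tehran → 15:09 UTC.
Add 6 hours and 40 minutes leg 2 → 21:49 UTC.
Add 6 hours 25 minutes layover in Mumbai → 04:14 UTC (Jun 25).
Add 11 hours and 24 minutes leg 3 → 15:38 UTC.
Thornfield is UTC−5:00, so local arrival = 15:38 − 5:00 = 10:38 on Jun 25.

10:38 on June 25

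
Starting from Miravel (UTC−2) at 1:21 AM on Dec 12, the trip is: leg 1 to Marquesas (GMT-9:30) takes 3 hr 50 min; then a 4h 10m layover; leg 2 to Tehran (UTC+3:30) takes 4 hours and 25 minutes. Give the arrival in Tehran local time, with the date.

Convert departure to UTC: 1:21 AM + 2:00 = 3:21 AM UTC on Dec 12.
Add 3 hours 50 minutes leg 1 → 7:11 AM UTC.
Add 4 hours 10 minutes layover in Marquesas → 11:21 AM UTC.
Add 4 hours 25 minutes leg 2 → 3:46 PM UTC.
Tehran is UTC+3:30, so local arrival = 3:46 PM + 3:30 = 7:16 PM on Dec 12.

7:16 PM on Dec 12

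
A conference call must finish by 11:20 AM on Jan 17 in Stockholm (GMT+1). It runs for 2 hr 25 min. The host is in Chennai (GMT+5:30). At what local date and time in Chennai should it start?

Target end time in UTC: 11:20 AM − 1:00 = 10:20 AM on Jan 17.
Subtract 2 hours 25 minutes → start 7:55 AM UTC on Jan 17.
Chennai is UTC+5:30: 7:55 AM + 5:30 = 1:25 PM on Jan 17.

1:25 PM on January 17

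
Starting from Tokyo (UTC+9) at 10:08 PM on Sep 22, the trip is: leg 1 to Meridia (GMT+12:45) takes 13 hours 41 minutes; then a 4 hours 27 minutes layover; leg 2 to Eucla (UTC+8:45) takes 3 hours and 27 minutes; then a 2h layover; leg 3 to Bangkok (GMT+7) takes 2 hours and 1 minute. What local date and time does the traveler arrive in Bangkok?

Convert departure to UTC: 10:08 PM − 9:00 = 1:08 PM UTC on Sep 22.
Add 13 hours 41 minutes leg 1 → 2:49 AM UTC (Sep 23).
Add 4 hours and 27 minutes layover in Meridia → 7:16 AM UTC.
Add 3 hours and 27 minutes leg 2 → 10:43 AM UTC.
Add 2 hours layover in Eucla → 12:43 PM UTC.
Add 2 hours and 1 minute leg 3 → 2:44 PM UTC.
Bangkok is UTC+7:00, so local arrival = 2:44 PM + 7:00 = 9:44 PM on Sep 23.

9:44 PM on Sep 23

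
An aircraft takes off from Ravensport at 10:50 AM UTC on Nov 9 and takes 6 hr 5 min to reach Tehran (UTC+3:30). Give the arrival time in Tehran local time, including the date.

Departure is given in UTC: 10:50 AM on Nov 9.
Add 6 hours 5 minutes → 4:55 PM UTC.
Tehran is UTC+3:30: 4:55 PM + 3:30 = 8:25 PM on Nov 9.

8:25 PM on November 9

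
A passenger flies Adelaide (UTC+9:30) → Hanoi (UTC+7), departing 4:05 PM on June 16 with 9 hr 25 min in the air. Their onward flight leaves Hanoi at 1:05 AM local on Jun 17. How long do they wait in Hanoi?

Convert departure to UTC: 4:05 PM − 9:30 = 6:35 AM UTC on Jun 16.
Add 9 hours 25 minutes flight time → 4:00 PM UTC.
Hanoi is UTC+7:00, so local arrival = 4:00 PM + 7:00 = 11:00 PM on Jun 16.
Layover = 1:05 AM − 11:00 PM (+1 day) = 2 hours 5 minutes.

2 hours 5 minutes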